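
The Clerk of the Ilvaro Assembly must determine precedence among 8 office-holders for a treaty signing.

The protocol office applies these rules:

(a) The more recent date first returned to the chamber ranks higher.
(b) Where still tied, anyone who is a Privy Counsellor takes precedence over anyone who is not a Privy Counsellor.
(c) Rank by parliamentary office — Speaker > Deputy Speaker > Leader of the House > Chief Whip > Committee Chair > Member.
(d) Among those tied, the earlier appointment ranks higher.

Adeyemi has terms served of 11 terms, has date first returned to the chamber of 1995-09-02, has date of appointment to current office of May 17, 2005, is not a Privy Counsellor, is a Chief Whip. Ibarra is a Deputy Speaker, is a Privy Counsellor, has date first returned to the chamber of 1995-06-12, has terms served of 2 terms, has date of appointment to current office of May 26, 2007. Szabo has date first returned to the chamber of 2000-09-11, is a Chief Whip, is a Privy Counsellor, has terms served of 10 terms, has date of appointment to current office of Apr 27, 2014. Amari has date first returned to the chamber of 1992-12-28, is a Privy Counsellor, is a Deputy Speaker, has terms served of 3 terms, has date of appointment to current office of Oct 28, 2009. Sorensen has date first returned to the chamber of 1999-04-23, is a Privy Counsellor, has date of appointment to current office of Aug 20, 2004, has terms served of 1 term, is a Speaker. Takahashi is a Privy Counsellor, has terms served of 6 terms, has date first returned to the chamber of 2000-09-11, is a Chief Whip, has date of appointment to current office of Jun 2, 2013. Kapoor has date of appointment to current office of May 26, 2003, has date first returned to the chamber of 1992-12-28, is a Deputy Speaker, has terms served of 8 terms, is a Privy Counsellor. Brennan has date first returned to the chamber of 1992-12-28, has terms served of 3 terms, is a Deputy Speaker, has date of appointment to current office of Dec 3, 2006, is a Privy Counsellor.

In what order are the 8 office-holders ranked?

Takahashi, Szabo, Sorensen, Adeyemi, Ibarra, Kapoor, Brennan, Amari

By date first returned to the chamber (later first): Takahashi and Szabo (both 2000-09-11); then Sorensen (1999-04-23); then Adeyemi (1995-09-02); then Ibarra (1995-06-12); then Kapoor, Brennan and Amari (each 1992-12-28).
Takahashi and Szabo are each a Privy Counsellor, so the next rule applies.
Takahashi and Szabo are each Chief Whip, so the next rule applies.
Among Takahashi and Szabo, by date of appointment to current office (earlier first): Takahashi (Jun 2, 2013) before Szabo (Apr 27, 2014).
Kapoor, Brennan and Amari are each a Privy Counsellor, so the next rule applies.
Kapoor, Brennan and Amari are each Deputy Speaker, so the next rule applies.
Among Kapoor, Brennan and Amari, by date of appointment to current office (earlier first): Kapoor (May 26, 2003) before Brennan (Dec 3, 2006) before Amari (Oct 28, 2009).
Full order: Takahashi, Szabo, Sorensen, Adeyemi, Ibarra, Kapoor, Brennan, Amari.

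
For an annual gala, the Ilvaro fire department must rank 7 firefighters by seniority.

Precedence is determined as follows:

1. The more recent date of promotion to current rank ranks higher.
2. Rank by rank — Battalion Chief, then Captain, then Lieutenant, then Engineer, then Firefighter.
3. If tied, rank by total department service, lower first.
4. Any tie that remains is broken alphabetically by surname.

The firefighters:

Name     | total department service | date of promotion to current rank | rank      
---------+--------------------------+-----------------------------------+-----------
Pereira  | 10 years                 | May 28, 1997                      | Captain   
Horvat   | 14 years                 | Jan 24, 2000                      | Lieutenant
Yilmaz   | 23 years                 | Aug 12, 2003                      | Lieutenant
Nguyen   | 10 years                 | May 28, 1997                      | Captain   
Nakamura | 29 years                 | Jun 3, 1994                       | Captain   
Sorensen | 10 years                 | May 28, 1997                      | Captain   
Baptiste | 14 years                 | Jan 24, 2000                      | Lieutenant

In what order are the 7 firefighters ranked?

Yilmaz, Baptiste, Horvat, Nguyen, Pereira, Sorensen, Nakamura

By date of promotion to current rank (later first): Yilmaz (Aug 12, 2003); then Baptiste and Horvat (both Jan 24, 2000); then Nguyen, Pereira and Sorensen (each May 28, 1997); then Nakamura (Jun 3, 1994).
Baptiste and Horvat are each Lieutenant, so the next rule applies.
Baptiste and Horvat both have total department service 14 years, so the next rule applies.
Among Baptiste and Horvat, alphabetically by surname: Baptiste before Horvat.
Nguyen, Pereira and Sorensen are each Captain, so the next rule applies.
Nguyen, Pereira and Sorensen all have total department service 10 years, so the next rule applies.
Among Nguyen, Pereira and Sorensen, alphabetically by surname: Nguyen before Pereira before Sorensen.
Full order: Yilmaz, Baptiste, Horvat, Nguyen, Pereira, Sorensen, Nakamura.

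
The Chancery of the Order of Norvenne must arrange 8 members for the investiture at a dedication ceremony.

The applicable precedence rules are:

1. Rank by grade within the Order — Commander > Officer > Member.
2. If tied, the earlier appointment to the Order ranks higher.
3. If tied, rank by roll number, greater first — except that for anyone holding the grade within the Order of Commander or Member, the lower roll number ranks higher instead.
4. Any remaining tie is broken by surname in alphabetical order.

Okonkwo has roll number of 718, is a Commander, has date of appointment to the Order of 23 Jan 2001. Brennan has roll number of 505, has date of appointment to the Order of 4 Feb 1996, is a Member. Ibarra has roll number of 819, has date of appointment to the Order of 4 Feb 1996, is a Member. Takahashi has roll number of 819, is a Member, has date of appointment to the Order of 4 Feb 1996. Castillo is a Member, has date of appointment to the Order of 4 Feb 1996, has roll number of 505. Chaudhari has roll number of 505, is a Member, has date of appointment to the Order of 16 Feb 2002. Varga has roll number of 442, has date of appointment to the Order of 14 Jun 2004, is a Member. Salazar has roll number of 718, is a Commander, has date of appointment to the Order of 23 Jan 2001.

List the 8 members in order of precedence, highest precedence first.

Okonkwo, Salazar, Brennan, Castillo, Ibarra, Takahashi, Chaudhari, Varga

By grade within the Order: Okonkwo and Salazar (Commander); then Brennan, Castillo, Ibarra, Takahashi, Chaudhari and Varga (Member).
Okonkwo and Salazar both have date of appointment to the Order 23 Jan 2001, so the next rule applies.
Okonkwo and Salazar both have roll number 718, so the next rule applies.
Among Okonkwo and Salazar, alphabetically by surname: Okonkwo before Salazar.
Among Brennan, Castillo, Ibarra, Takahashi, Chaudhari and Varga, by date of appointment to the Order (earlier first): Brennan, Castillo, Ibarra and Takahashi (4 Feb 1996) before Chaudhari (16 Feb 2002) before Varga (14 Jun 2004).
Among Brennan, Castillo, Ibarra and Takahashi, by roll number (lower first) (reversed rule for this group): Brennan and Castillo (505) before Ibarra and Takahashi (819).
Among Brennan and Castillo, alphabetically by surname: Brennan before Castillo.
Among Ibarra and Takahashi, alphabetically by surname: Ibarra before Takahashi.
Full order: Okonkwo, Salazar, Brennan, Castillo, Ibarra, Takahashi, Chaudhari, Varga.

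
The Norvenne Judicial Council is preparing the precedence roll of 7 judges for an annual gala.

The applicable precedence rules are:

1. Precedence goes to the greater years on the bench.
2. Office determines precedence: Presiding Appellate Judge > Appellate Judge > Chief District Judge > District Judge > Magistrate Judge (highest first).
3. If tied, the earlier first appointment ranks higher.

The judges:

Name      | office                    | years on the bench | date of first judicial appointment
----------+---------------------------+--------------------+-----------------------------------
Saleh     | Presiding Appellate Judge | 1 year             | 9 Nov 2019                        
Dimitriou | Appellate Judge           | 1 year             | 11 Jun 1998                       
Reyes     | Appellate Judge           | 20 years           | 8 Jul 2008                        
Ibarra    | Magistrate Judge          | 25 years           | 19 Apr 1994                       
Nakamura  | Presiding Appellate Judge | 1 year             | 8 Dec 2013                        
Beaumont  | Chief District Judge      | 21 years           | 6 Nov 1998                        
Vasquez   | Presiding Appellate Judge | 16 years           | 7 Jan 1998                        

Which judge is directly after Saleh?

By years on the bench (higher first): Ibarra (25 years); then Beaumont (21 years); then Reyes (20 years); then Vasquez (16 years); then Nakamura, Saleh and Dimitriou (each 1 year).
Among Nakamura, Saleh and Dimitriou, by office: Nakamura and Saleh (Presiding Appellate Judge) before Dimitriou (Appellate Judge).
Among Nakamura and Saleh, by date of first judicial appointment (earlier first): Nakamura (8 Dec 2013) before Saleh (9 Nov 2019).
Order: Ibarra, Beaumont, Reyes, Vasquez, Nakamura, Saleh, Dimitriou.

Dimitriou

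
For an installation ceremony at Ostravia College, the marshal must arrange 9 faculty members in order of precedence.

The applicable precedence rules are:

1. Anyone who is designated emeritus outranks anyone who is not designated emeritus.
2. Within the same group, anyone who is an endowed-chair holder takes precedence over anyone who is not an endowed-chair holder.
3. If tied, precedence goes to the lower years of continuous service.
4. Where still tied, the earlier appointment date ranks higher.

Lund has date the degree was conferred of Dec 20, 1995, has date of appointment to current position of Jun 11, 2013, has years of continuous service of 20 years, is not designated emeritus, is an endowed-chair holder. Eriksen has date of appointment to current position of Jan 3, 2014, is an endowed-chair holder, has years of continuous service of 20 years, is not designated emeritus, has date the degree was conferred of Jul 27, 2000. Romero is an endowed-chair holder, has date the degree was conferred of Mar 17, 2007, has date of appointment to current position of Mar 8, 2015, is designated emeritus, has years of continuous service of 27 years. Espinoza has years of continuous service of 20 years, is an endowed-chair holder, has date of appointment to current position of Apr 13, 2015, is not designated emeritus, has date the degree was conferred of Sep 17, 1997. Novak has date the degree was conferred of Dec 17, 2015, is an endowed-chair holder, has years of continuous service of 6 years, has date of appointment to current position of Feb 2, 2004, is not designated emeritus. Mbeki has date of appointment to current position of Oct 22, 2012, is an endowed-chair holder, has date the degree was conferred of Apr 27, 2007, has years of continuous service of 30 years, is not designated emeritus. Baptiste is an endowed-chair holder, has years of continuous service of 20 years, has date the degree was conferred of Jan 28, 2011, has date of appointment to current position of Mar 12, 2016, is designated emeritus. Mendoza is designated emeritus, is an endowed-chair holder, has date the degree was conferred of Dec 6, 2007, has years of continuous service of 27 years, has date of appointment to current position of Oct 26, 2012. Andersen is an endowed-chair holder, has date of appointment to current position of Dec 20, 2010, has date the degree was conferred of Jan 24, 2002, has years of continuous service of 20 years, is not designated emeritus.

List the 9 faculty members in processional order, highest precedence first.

Baptiste, Mendoza, Romero, Novak, Andersen, Lund, Eriksen, Espinoza, Mbeki

By the first rule: Baptiste, Mendoza and Romero (each designated emeritus); then Novak, Andersen, Lund, Eriksen, Espinoza and Mbeki (each not designated emeritus).
Baptiste, Mendoza and Romero are each an endowed-chair holder, so the next rule applies.
Among Baptiste, Mendoza and Romero, by years of continuous service (lower first): Baptiste (20 years) before Mendoza and Romero (27 years).
Among Mendoza and Romero, by date of appointment to current position (earlier first): Mendoza (Oct 26, 2012) before Romero (Mar 8, 2015).
Novak, Andersen, Lund, Eriksen, Espinoza and Mbeki are each an endowed-chair holder, so the next rule applies.
Among Novak, Andersen, Lund, Eriksen, Espinoza and Mbeki, by years of continuous service (lower first): Novak (6 years) before Andersen, Lund, Eriksen and Espinoza (20 years) before Mbeki (30 years).
Among Andersen, Lund, Eriksen and Espinoza, by date of appointment to current position (earlier first): Andersen (Dec 20, 2010) before Lund (Jun 11, 2013) before Eriksen (Jan 3, 2014) before Espinoza (Apr 13, 2015).
Full order: Baptiste, Mendoza, Romero, Novak, Andersen, Lund, Eriksen, Espinoza, Mbeki.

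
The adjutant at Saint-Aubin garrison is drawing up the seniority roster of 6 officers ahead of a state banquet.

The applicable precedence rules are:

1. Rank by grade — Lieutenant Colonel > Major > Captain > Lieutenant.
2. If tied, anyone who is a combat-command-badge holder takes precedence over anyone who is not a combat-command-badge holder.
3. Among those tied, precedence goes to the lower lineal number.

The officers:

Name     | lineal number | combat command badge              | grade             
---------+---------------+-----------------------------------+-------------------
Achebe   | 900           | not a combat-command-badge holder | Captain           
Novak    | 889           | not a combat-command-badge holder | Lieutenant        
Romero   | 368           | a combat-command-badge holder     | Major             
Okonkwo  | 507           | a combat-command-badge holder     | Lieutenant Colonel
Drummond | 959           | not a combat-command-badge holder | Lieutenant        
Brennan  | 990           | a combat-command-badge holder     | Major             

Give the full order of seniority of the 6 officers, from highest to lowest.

Okonkwo, Romero, Brennan, Achebe, Novak, Drummond

By grade: Okonkwo (Lieutenant Colonel); then Romero and Brennan (Major); then Achebe (Captain); then Novak and Drummond (Lieutenant).
Romero and Brennan are each a combat-command-badge holder, so the next rule applies.
Among Romero and Brennan, by lineal number (lower first): Romero (368) before Brennan (990).
Novak and Drummond are each not a combat-command-badge holder, so the next rule applies.
Among Novak and Drummond, by lineal number (lower first): Novak (889) before Drummond (959).
Full order: Okonkwo, Romero, Brennan, Achebe, Novak, Drummond.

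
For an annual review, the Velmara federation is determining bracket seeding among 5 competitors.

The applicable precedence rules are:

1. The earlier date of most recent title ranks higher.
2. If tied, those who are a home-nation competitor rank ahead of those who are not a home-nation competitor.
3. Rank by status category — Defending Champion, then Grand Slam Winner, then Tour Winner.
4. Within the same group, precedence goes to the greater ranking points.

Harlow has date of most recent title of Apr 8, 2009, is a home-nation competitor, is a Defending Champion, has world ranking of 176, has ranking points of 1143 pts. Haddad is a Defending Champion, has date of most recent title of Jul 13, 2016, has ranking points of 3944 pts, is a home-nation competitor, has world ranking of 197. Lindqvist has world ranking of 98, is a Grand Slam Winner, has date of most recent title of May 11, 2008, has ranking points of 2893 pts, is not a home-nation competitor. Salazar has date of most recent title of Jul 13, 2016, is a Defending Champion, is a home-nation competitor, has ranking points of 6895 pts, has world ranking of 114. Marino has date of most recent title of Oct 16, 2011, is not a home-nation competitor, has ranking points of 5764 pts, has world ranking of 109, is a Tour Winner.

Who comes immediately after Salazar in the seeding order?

By date of most recent title (earlier first): Lindqvist (May 11, 2008); then Harlow (Apr 8, 2009); then Marino (Oct 16, 2011); then Salazar and Haddad (both Jul 13, 2016).
Salazar and Haddad are each a home-nation competitor, so the next rule applies.
Salazar and Haddad are each Defending Champion, so the next rule applies.
Among Salazar and Haddad, by ranking points (higher first): Salazar (6895 pts) before Haddad (3944 pts).
Order: Lindqvist, Harlow, Marino, Salazar, Haddad.

Haddad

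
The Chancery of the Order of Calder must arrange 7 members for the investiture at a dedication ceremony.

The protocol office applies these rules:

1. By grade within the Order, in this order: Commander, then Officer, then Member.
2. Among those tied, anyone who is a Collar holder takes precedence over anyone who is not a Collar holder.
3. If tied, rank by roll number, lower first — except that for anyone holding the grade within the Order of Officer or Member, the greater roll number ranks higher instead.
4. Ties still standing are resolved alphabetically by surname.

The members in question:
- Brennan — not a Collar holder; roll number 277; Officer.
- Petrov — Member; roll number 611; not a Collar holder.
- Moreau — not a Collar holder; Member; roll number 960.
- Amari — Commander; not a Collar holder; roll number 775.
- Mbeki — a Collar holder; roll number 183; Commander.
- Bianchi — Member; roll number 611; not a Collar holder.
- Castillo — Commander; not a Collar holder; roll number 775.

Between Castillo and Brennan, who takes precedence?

Castillo

By grade within the Order: Mbeki, Amari and Castillo (Commander); then Brennan (Officer); then Moreau, Bianchi and Petrov (Member).
Among Mbeki, Amari and Castillo, a Collar holder before not a Collar holder: Mbeki (a Collar holder) before Amari and Castillo (not a Collar holder).
Amari and Castillo both have roll number 775, so the next rule applies.
Among Amari and Castillo, alphabetically by surname: Amari before Castillo.
Moreau, Bianchi and Petrov are each not a Collar holder, so the next rule applies.
Among Moreau, Bianchi and Petrov, by roll number (higher first) (reversed rule for this group): Moreau (960) before Bianchi and Petrov (611).
Among Bianchi and Petrov, alphabetically by surname: Bianchi before Petrov.
So Castillo takes precedence.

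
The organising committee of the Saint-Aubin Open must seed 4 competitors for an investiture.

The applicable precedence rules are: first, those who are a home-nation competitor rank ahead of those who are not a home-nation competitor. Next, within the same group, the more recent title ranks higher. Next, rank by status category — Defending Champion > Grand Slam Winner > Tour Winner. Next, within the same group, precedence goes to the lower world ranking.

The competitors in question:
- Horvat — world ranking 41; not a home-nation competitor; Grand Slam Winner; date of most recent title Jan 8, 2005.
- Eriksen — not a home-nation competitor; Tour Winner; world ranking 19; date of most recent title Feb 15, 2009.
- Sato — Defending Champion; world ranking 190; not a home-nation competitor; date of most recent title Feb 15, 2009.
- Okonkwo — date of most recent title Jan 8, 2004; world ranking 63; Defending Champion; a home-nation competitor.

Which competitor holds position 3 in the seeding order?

By the first rule: Okonkwo (a home-nation competitor); then Sato, Eriksen and Horvat (each not a home-nation competitor).
Among Sato, Eriksen and Horvat, by date of most recent title (later first): Sato and Eriksen (Feb 15, 2009) before Horvat (Jan 8, 2005).
Among Sato and Eriksen, by status category: Sato (Defending Champion) before Eriksen (Tour Winner).
Order: Okonkwo, Sato, Eriksen, Horvat.

Eriksen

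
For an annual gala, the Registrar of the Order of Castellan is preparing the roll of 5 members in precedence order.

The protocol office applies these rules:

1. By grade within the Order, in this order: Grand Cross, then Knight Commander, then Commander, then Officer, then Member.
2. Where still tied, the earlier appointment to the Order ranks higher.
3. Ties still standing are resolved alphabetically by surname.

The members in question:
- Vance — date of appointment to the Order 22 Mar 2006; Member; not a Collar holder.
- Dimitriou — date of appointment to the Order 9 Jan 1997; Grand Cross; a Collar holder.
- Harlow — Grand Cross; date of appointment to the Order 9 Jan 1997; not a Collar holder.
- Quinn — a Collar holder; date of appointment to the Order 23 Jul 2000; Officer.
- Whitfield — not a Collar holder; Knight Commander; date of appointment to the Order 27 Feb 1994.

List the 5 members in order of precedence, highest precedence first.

By grade within the Order: Dimitriou and Harlow (Grand Cross); then Whitfield (Knight Commander); then Quinn (Officer); then Vance (Member).
Dimitriou and Harlow both have date of appointment to the Order 9 Jan 1997, so the next rule applies.
Among Dimitriou and Harlow, alphabetically by surname: Dimitriou before Harlow.
Full order: Dimitriou, Harlow, Whitfield, Quinn, Vance.

Dimitriou, Harlow, Whitfield, Quinn, Vance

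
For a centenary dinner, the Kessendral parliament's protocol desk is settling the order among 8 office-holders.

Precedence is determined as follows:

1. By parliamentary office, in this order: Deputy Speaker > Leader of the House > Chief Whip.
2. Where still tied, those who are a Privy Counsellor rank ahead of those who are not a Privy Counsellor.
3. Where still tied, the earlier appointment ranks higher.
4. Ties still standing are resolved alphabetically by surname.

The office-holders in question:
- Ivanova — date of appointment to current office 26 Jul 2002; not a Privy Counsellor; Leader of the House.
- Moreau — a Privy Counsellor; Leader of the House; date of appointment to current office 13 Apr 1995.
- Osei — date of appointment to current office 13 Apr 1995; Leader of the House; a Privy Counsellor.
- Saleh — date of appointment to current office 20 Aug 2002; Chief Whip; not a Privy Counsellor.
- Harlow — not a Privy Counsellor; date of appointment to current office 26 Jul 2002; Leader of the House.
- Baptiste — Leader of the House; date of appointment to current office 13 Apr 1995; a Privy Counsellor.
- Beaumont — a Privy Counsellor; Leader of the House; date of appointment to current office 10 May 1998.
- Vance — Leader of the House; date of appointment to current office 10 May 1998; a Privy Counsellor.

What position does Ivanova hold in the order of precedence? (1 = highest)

7

By parliamentary office: Baptiste, Moreau, Osei, Beaumont, Vance, Harlow and Ivanova (Leader of the House); then Saleh (Chief Whip).
Among Baptiste, Moreau, Osei, Beaumont, Vance, Harlow and Ivanova, a Privy Counsellor before not a Privy Counsellor: Baptiste, Moreau, Osei, Beaumont and Vance (a Privy Counsellor) before Harlow and Ivanova (not a Privy Counsellor).
Among Baptiste, Moreau, Osei, Beaumont and Vance, by date of appointment to current office (earlier first): Baptiste, Moreau and Osei (13 Apr 1995) before Beaumont and Vance (10 May 1998).
Among Baptiste, Moreau and Osei, alphabetically by surname: Baptiste before Moreau before Osei.
Among Beaumont and Vance, alphabetically by surname: Beaumont before Vance.
Harlow and Ivanova both have date of appointment to current office 26 Jul 2002, so the next rule applies.
Among Harlow and Ivanova, alphabetically by surname: Harlow before Ivanova.
Order: Baptiste, Moreau, Osei, Beaumont, Vance, Harlow, Ivanova, Saleh. So position 7.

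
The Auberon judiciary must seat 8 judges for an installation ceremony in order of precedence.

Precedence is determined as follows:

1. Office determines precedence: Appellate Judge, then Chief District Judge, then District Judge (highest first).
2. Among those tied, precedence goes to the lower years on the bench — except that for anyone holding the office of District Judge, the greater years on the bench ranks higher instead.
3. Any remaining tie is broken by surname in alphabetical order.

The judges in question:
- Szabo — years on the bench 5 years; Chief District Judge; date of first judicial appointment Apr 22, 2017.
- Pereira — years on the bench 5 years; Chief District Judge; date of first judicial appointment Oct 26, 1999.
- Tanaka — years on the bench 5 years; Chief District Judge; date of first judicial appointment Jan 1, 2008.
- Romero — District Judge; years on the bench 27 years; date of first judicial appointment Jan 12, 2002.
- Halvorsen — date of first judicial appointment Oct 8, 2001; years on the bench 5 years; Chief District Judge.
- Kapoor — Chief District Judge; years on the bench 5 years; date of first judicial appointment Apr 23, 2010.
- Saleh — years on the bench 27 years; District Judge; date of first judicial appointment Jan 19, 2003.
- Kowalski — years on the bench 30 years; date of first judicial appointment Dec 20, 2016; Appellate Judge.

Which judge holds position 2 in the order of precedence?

By office: Kowalski (Appellate Judge); then Halvorsen, Kapoor, Pereira, Szabo and Tanaka (Chief District Judge); then Romero and Saleh (District Judge).
Halvorsen, Kapoor, Pereira, Szabo and Tanaka all have years on the bench 5 years, so the next rule applies.
Among Halvorsen, Kapoor, Pereira, Szabo and Tanaka, alphabetically by surname: Halvorsen before Kapoor before Pereira before Szabo before Tanaka.
Romero and Saleh both have years on the bench 27 years, so the next rule applies.
Among Romero and Saleh, alphabetically by surname: Romero before Saleh.
Order: Kowalski, Halvorsen, Kapoor, Pereira, Szabo, Tanaka, Romero, Saleh.

Halvorsen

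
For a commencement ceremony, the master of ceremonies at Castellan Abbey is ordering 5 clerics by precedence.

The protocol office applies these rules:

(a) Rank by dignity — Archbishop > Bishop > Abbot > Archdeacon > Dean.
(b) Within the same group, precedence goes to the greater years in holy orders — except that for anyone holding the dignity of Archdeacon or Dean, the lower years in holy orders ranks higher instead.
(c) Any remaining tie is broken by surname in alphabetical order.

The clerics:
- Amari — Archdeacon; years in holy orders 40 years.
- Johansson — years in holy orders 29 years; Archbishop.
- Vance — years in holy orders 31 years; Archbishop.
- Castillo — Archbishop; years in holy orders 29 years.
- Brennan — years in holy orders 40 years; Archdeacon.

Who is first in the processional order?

Vance

By dignity: Vance, Castillo and Johansson (Archbishop); then Amari and Brennan (Archdeacon).
Among Vance, Castillo and Johansson, by years in holy orders (higher first): Vance (31 years) before Castillo and Johansson (29 years).
Among Castillo and Johansson, alphabetically by surname: Castillo before Johansson.
Amari and Brennan both have years in holy orders 40 years, so the next rule applies.
Among Amari and Brennan, alphabetically by surname: Amari before Brennan.
Order: Vance, Castillo, Johansson, Amari, Brennan.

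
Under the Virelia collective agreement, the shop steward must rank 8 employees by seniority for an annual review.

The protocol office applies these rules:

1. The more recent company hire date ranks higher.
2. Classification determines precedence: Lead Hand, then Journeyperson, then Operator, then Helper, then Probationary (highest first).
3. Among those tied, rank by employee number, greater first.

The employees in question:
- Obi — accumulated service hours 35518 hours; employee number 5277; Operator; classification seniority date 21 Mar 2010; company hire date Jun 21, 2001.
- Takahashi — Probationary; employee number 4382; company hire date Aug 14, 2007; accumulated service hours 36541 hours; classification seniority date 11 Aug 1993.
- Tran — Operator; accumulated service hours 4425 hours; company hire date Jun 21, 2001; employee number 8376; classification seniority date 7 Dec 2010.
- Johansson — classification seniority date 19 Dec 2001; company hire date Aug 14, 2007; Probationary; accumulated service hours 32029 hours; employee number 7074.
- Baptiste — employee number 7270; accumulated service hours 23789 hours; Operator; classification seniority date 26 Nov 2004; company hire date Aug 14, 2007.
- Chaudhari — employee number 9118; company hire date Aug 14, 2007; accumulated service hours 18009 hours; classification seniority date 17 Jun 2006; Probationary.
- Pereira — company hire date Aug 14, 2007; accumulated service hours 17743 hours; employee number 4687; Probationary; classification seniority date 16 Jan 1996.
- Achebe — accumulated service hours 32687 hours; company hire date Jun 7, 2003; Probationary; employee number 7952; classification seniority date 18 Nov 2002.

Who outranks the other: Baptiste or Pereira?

Baptiste

By company hire date (later first): Baptiste, Chaudhari, Johansson, Pereira and Takahashi (each Aug 14, 2007); then Achebe (Jun 7, 2003); then Tran and Obi (both Jun 21, 2001).
Among Baptiste, Chaudhari, Johansson, Pereira and Takahashi, by classification: Baptiste (Operator) before Chaudhari, Johansson, Pereira and Takahashi (Probationary).
Among Chaudhari, Johansson, Pereira and Takahashi, by employee number (higher first): Chaudhari (9118) before Johansson (7074) before Pereira (4687) before Takahashi (4382).
Tran and Obi are each Operator, so the next rule applies.
Among Tran and Obi, by employee number (higher first): Tran (8376) before Obi (5277).
So Baptiste takes precedence.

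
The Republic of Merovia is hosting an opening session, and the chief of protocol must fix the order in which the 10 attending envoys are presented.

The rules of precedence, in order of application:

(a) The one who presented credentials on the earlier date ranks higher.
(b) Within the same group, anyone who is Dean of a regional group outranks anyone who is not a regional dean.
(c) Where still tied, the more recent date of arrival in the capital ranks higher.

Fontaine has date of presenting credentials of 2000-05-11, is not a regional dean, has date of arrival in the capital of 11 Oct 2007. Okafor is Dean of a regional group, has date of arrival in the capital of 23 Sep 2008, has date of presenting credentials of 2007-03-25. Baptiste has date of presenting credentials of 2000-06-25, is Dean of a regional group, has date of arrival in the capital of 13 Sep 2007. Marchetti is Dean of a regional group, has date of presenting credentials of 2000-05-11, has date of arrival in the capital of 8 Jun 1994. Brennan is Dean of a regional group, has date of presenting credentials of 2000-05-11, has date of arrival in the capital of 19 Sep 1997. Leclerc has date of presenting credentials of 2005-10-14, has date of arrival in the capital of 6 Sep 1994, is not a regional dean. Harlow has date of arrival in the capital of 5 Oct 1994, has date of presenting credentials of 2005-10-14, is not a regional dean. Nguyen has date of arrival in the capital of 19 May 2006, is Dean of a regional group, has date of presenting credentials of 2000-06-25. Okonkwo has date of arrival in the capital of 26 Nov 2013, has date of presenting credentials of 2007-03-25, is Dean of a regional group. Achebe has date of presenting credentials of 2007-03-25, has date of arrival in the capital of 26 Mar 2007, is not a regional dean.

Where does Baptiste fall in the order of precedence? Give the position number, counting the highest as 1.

By date of presenting credentials (earlier first): Brennan, Marchetti and Fontaine (each 2000-05-11); then Baptiste and Nguyen (both 2000-06-25); then Harlow and Leclerc (both 2005-10-14); then Okonkwo, Okafor and Achebe (each 2007-03-25).
Among Brennan, Marchetti and Fontaine, Dean of a regional group before not a regional dean: Brennan and Marchetti (Dean of a regional group) before Fontaine (not a regional dean).
Among Brennan and Marchetti, by date of arrival in the capital (later first): Brennan (19 Sep 1997) before Marchetti (8 Jun 1994).
Baptiste and Nguyen are each Dean of a regional group, so the next rule applies.
Among Baptiste and Nguyen, by date of arrival in the capital (later first): Baptiste (13 Sep 2007) before Nguyen (19 May 2006).
Harlow and Leclerc are each not a regional dean, so the next rule applies.
Among Harlow and Leclerc, by date of arrival in the capital (later first): Harlow (5 Oct 1994) before Leclerc (6 Sep 1994).
Among Okonkwo, Okafor and Achebe, Dean of a regional group before not a regional dean: Okonkwo and Okafor (Dean of a regional group) before Achebe (not a regional dean).
Among Okonkwo and Okafor, by date of arrival in the capital (later first): Okonkwo (26 Nov 2013) before Okafor (23 Sep 2008).
Order: Brennan, Marchetti, Fontaine, Baptiste, Nguyen, Harlow, Leclerc, Okonkwo, Okafor, Achebe. So position 4.

4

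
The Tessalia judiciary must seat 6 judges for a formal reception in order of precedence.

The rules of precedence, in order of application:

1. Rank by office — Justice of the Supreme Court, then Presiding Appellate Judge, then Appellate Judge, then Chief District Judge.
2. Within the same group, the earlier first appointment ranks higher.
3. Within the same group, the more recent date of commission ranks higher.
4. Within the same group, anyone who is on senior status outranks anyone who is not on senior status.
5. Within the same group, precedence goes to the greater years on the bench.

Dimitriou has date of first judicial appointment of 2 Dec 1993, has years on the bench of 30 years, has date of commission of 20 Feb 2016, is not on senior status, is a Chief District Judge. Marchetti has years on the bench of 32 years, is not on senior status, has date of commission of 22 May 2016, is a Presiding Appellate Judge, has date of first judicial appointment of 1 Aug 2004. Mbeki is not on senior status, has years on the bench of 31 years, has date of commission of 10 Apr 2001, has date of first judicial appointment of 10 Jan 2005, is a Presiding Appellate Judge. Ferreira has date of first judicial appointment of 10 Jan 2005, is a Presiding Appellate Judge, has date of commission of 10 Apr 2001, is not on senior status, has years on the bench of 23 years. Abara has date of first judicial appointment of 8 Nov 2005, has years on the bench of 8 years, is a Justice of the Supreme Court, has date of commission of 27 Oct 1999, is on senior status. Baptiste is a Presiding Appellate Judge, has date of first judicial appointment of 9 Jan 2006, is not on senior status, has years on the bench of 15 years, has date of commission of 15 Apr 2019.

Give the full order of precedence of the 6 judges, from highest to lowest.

By office: Abara (Justice of the Supreme Court); then Marchetti, Mbeki, Ferreira and Baptiste (Presiding Appellate Judge); then Dimitriou (Chief District Judge).
Among Marchetti, Mbeki, Ferreira and Baptiste, by date of first judicial appointment (earlier first): Marchetti (1 Aug 2004) before Mbeki and Ferreira (10 Jan 2005) before Baptiste (9 Jan 2006).
Mbeki and Ferreira both have date of commission 10 Apr 2001, so the next rule applies.
Mbeki and Ferreira are each not on senior status, so the next rule applies.
Among Mbeki and Ferreira, by years on the bench (higher first): Mbeki (31 years) before Ferreira (23 years).
Full order: Abara, Marchetti, Mbeki, Ferreira, Baptiste, Dimitriou.

Abara, Marchetti, Mbeki, Ferreira, Baptiste, Dimitriou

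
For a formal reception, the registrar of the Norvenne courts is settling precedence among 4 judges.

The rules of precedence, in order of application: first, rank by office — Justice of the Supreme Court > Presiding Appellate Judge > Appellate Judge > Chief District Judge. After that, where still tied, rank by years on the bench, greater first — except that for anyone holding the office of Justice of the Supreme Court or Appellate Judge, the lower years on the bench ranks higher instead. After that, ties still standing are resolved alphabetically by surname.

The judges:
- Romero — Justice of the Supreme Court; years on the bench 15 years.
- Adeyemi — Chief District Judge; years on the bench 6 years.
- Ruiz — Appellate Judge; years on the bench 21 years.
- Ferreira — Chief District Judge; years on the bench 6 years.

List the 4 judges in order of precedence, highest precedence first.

By office: Romero (Justice of the Supreme Court); then Ruiz (Appellate Judge); then Adeyemi and Ferreira (Chief District Judge).
Adeyemi and Ferreira both have years on the bench 6 years, so the next rule applies.
Among Adeyemi and Ferreira, alphabetically by surname: Adeyemi before Ferreira.
Full order: Romero, Ruiz, Adeyemi, Ferreira.

Romero, Ruiz, Adeyemi, Ferreira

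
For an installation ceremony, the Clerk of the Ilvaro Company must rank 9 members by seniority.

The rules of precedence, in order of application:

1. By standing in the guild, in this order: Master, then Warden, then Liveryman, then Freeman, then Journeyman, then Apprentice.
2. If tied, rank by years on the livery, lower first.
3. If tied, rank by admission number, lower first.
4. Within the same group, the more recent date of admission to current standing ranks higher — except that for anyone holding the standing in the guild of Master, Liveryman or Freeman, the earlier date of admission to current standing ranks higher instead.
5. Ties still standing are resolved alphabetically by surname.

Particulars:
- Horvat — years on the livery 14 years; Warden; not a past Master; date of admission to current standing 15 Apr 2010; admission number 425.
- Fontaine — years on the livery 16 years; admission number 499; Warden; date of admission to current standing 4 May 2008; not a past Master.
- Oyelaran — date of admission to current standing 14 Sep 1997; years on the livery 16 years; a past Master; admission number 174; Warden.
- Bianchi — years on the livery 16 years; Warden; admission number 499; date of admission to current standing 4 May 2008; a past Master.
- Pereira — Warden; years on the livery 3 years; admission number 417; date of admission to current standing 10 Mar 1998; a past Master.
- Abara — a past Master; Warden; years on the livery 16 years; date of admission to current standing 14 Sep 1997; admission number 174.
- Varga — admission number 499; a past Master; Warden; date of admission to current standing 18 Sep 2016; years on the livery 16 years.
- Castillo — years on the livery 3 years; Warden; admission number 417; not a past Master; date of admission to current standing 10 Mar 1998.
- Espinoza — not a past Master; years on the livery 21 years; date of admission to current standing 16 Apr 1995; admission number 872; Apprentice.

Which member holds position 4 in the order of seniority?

Abara

By standing in the guild: Castillo, Pereira, Horvat, Abara, Oyelaran, Varga, Bianchi and Fontaine (Warden); then Espinoza (Apprentice).
Among Castillo, Pereira, Horvat, Abara, Oyelaran, Varga, Bianchi and Fontaine, by years on the livery (lower first): Castillo and Pereira (3 years) before Horvat (14 years) before Abara, Oyelaran, Varga, Bianchi and Fontaine (16 years).
Castillo and Pereira both have admission number 417, so the next rule applies.
Castillo and Pereira both have date of admission to current standing 10 Mar 1998, so the next rule applies.
Among Castillo and Pereira, alphabetically by surname: Castillo before Pereira.
Among Abara, Oyelaran, Varga, Bianchi and Fontaine, by admission number (lower first): Abara and Oyelaran (174) before Varga, Bianchi and Fontaine (499).
Abara and Oyelaran both have date of admission to current standing 14 Sep 1997, so the next rule applies.
Among Abara and Oyelaran, alphabetically by surname: Abara before Oyelaran.
Among Varga, Bianchi and Fontaine, by date of admission to current standing (later first): Varga (18 Sep 2016) before Bianchi and Fontaine (4 May 2008).
Among Bianchi and Fontaine, alphabetically by surname: Bianchi before Fontaine.
Order: Castillo, Pereira, Horvat, Abara, Oyelaran, Varga, Bianchi, Fontaine, Espinoza.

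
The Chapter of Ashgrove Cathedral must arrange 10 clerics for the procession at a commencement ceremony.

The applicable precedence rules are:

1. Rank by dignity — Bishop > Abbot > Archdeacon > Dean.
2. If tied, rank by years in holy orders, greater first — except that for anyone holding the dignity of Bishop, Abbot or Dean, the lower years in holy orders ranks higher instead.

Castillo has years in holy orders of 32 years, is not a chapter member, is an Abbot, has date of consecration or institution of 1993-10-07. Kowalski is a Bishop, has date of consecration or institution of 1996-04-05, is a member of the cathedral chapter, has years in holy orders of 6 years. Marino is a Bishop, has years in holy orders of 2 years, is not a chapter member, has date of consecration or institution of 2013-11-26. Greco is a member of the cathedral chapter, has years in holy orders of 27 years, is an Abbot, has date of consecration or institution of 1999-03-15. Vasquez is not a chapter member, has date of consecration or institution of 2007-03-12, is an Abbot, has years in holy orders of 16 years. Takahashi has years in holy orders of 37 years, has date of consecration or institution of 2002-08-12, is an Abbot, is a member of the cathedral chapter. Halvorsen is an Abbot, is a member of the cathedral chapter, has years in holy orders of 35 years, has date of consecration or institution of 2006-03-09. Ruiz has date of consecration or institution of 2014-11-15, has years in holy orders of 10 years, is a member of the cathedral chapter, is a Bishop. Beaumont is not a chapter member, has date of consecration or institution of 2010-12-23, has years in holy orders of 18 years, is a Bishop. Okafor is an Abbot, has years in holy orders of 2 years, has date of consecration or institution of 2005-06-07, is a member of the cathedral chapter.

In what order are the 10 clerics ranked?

By dignity: Marino, Kowalski, Ruiz and Beaumont (Bishop); then Okafor, Vasquez, Greco, Castillo, Halvorsen and Takahashi (Abbot).
Among Marino, Kowalski, Ruiz and Beaumont, by years in holy orders (lower first) (reversed rule for this group): Marino (2 years) before Kowalski (6 years) before Ruiz (10 years) before Beaumont (18 years).
Among Okafor, Vasquez, Greco, Castillo, Halvorsen and Takahashi, by years in holy orders (lower first) (reversed rule for this group): Okafor (2 years) before Vasquez (16 years) before Greco (27 years) before Castillo (32 years) before Halvorsen (35 years) before Takahashi (37 years).
Full order: Marino, Kowalski, Ruiz, Beaumont, Okafor, Vasquez, Greco, Castillo, Halvorsen, Takahashi.

Marino, Kowalski, Ruiz, Beaumont, Okafor, Vasquez, Greco, Castillo, Halvorsen, Takahashi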